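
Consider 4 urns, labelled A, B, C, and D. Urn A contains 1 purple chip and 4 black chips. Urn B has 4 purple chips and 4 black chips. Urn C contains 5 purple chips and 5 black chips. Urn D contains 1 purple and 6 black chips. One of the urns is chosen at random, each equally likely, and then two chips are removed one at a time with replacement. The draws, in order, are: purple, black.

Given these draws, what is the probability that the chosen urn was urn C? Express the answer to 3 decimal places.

For each hypothesis, P(data | H) works out to: P(data | urn A) = (1/5)(4/5) = 0.16; P(data | urn B) = (4/8)(4/8) = 0.25; P(data | urn C) = (5/10)(5/10) = 0.25; P(data | urn D) = (1/7)(6/7) = 0.12245.
Weighting by the prior gives 1/4 · 0.16 = 0.04, 1/4 · 0.25 = 0.0625, 1/4 · 0.25 = 0.0625, 1/4 · 0.12245 = 0.030612; with total 0.19561.
By Bayes' rule, P(urn C | data) = (0.0625) / (0.19561) = 0.31951.

0.320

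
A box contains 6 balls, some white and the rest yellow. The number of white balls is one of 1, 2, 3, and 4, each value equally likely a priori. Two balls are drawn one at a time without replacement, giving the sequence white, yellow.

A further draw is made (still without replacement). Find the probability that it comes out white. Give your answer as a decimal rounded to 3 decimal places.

0.417

The likelihood of the observed sequence under each hypothesis: P(data | r = 1) = (1/6)(5/5) = 1/6; P(data | r = 2) = (2/6)(4/5) = 4/15; P(data | r = 3) = (3/6)(3/5) = 3/10; P(data | r = 4) = (4/6)(2/5) = 4/15.
The prior-weighted likelihoods are 1/4 · 1/6 = 1/24, 1/4 · 4/15 = 1/15, 1/4 · 3/10 = 3/40, 1/4 · 4/15 = 1/15; with total 1/4.
Dividing through by the total gives posterior P(r = 1 | data) = 1/6, P(r = 2 | data) = 4/15, P(r = 3 | data) = 3/10, P(r = 4 | data) = 4/15.
Averaging over the posterior, P(white next | data) = (0)(1/6) + (1/4)(4/15) + (1/2)(3/10) + (3/4)(4/15) = 5/12.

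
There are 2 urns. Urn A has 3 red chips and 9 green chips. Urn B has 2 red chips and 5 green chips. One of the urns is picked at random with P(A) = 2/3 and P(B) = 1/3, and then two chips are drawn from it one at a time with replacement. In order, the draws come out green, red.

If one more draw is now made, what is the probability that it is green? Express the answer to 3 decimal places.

Under each hypothesis, the probability of the observed sequence is: P(data | urn A) = (9/12)(3/12) = 0.1875; P(data | urn B) = (5/7)(2/7) = 0.20408.
Multiplying each by its prior: 2/3 · 0.1875 = 0.125, 1/3 · 0.20408 = 0.068027; with total 0.19303.
Normalising, the posterior is P(urn A | data) = 0.64758, P(urn B | data) = 0.35242.
Averaging over the posterior, P(green next | data) = (3/4)(0.64758) + (5/7)(0.35242) = 0.73741.

0.737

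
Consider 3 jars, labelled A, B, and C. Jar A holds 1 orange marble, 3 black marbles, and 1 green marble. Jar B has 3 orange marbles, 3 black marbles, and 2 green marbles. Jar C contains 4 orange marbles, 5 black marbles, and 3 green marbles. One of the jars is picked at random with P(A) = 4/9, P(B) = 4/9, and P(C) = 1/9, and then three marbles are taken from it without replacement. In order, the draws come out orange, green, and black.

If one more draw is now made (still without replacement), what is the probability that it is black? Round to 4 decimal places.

0.6654

Compute the likelihood of the observed sequence for each case: P(data | jar A) = (1/5)(1/4)(3/3) = 0.05; P(data | jar B) = (3/8)(2/7)(3/6) = 0.053571; P(data | jar C) = (4/12)(3/11)(5/10) = 0.045455.
The prior-weighted likelihoods are 4/9 · 0.05 = 0.022222, 4/9 · 0.053571 = 0.02381, 1/9 · 0.045455 = 0.0050505; these sum to 0.051082.
The posterior is then P(jar A | data) = 0.43503, P(jar B | data) = 0.4661, P(jar C | data) = 0.09887.
Averaging over the posterior, P(black next | data) = (1)(0.43503) + (2/5)(0.4661) + (4/9)(0.09887) = 0.66541.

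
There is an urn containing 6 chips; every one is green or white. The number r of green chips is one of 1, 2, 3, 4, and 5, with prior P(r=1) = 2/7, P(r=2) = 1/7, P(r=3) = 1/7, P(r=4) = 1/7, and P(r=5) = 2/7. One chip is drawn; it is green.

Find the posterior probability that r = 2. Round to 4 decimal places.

For each hypothesis, P(data | H) works out to: P(data | r = 1) = (1/6) = 1/6; P(data | r = 2) = (2/6) = 1/3; P(data | r = 3) = (3/6) = 1/2; P(data | r = 4) = (4/6) = 2/3; P(data | r = 5) = (5/6) = 5/6.
Weighting by the prior gives 2/7 · 1/6 = 1/21, 1/7 · 1/3 = 1/21, 1/7 · 1/2 = 1/14, 1/7 · 2/3 = 2/21, 2/7 · 5/6 = 5/21; summing to 1/2.
Therefore the posterior P(r = 2 | data) = (1/21) / (1/2) = 2/21.

0.0952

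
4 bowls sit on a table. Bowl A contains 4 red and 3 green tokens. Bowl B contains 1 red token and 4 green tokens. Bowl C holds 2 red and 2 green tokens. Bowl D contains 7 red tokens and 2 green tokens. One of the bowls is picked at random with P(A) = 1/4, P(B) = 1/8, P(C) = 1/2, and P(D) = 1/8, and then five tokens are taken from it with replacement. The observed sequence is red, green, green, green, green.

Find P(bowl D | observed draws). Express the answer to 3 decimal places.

The likelihood of the observed sequence under each hypothesis: P(data | bowl A) = (4/7)(3/7)(3/7)(3/7)(3/7) = 0.019278; P(data | bowl B) = (1/5)(4/5)(4/5)(4/5)(4/5) = 0.08192; P(data | bowl C) = (2/4)(2/4)(2/4)(2/4)(2/4) = 0.03125; P(data | bowl D) = (7/9)(2/9)(2/9)(2/9)(2/9) = 0.0018967.
Weighting by the prior gives 1/4 · 0.019278 = 0.0048194, 1/8 · 0.08192 = 0.01024, 1/2 · 0.03125 = 0.015625, 1/8 · 0.0018967 = 0.00023709; summing to 0.030922.
So P(bowl D | data) = (0.00023709) / (0.030922) = 0.0076675.

0.008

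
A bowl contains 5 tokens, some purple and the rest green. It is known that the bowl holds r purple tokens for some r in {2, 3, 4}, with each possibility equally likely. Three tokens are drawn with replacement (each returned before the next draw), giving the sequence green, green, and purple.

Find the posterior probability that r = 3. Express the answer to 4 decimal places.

0.3529

The likelihood of the observed sequence under each hypothesis: P(data | r = 2) = (3/5)(3/5)(2/5) = 18/125; P(data | r = 3) = (2/5)(2/5)(3/5) = 12/125; P(data | r = 4) = (1/5)(1/5)(4/5) = 4/125.
Multiplying each by its prior: 1/3 · 18/125 = 6/125, 1/3 · 12/125 = 4/125, 1/3 · 4/125 = 4/375; with total 34/375.
Therefore the posterior P(r = 3 | data) = (4/125) / (34/375) = 6/17.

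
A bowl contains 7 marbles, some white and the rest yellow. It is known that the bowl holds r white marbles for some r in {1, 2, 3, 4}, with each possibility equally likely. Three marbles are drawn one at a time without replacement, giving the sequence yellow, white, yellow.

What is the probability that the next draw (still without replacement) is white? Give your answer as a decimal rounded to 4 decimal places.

Compute the likelihood of the observed sequence for each case: P(data | r = 1) = (6/7)(1/6)(5/5) = 1/7; P(data | r = 2) = (5/7)(2/6)(4/5) = 4/21; P(data | r = 3) = (4/7)(3/6)(3/5) = 6/35; P(data | r = 4) = (3/7)(4/6)(2/5) = 4/35.
Multiplying each by its prior: 1/4 · 1/7 = 1/28, 1/4 · 4/21 = 1/21, 1/4 · 6/35 = 3/70, 1/4 · 4/35 = 1/35; summing to 13/84.
The posterior is then P(r = 1 | data) = 3/13, P(r = 2 | data) = 4/13, P(r = 3 | data) = 18/65, P(r = 4 | data) = 12/65.
So P(white next | data) = Σ P(white next | H) P(H | data) = (0)(3/13) + (1/4)(4/13) + (1/2)(18/65) + (3/4)(12/65) = 23/65.

0.3538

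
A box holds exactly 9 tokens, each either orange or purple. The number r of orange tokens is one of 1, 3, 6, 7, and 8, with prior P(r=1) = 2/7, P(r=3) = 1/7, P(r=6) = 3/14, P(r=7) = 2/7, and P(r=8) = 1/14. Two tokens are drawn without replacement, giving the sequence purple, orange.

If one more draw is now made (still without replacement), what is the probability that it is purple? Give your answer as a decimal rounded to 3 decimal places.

The likelihood of the observed sequence under each hypothesis: P(data | r = 1) = (8/9)(1/8) = 1/9; P(data | r = 3) = (6/9)(3/8) = 1/4; P(data | r = 6) = (3/9)(6/8) = 1/4; P(data | r = 7) = (2/9)(7/8) = 7/36; P(data | r = 8) = (1/9)(8/8) = 1/9.
Weighting by the prior gives 2/7 · 1/9 = 2/63, 1/7 · 1/4 = 1/28, 3/14 · 1/4 = 3/56, 2/7 · 7/36 = 1/18, 1/14 · 1/9 = 1/126; with total 31/168.
Dividing through by the total gives posterior P(r = 1 | data) = 16/93, P(r = 3 | data) = 6/31, P(r = 6 | data) = 9/31, P(r = 7 | data) = 28/93, P(r = 8 | data) = 4/93.
Averaging over the posterior, P(purple next | data) = (1)(16/93) + (5/7)(6/31) + (2/7)(9/31) + (1/7)(28/93) + (0)(4/93) = 284/651.

0.436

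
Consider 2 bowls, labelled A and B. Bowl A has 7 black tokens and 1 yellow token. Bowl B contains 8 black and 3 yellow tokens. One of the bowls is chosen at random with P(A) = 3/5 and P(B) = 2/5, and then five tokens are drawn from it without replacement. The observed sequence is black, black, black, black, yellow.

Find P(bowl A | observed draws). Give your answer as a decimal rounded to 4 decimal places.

Compute the likelihood of the observed sequence for each case: P(data | bowl A) = (7/8)(6/7)(5/6)(4/5)(1/4) = 1/8; P(data | bowl B) = (8/11)(7/10)(6/9)(5/8)(3/7) = 1/11.
Weighting by the prior gives 3/5 · 1/8 = 3/40, 2/5 · 1/11 = 2/55; these sum to 49/440.
By Bayes' rule, P(bowl A | data) = (3/40) / (49/440) = 33/49.

0.6735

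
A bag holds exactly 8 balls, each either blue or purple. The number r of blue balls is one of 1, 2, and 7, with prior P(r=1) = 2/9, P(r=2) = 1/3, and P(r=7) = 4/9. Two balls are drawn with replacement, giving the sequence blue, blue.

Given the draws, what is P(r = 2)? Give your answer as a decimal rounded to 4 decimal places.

0.0571

The likelihood of the observed sequence under each hypothesis: P(data | r = 1) = (1/8)(1/8) = 1/64; P(data | r = 2) = (2/8)(2/8) = 1/16; P(data | r = 7) = (7/8)(7/8) = 49/64.
The prior-weighted likelihoods are 2/9 · 1/64 = 1/288, 1/3 · 1/16 = 1/48, 4/9 · 49/64 = 49/144; these sum to 35/96.
Therefore the posterior P(r = 2 | data) = (1/48) / (35/96) = 2/35.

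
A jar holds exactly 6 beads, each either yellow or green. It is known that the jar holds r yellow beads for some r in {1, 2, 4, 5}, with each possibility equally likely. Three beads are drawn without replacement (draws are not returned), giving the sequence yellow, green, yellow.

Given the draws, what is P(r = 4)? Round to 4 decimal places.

0.4615

Under each hypothesis, the probability of the observed sequence is: P(data | r = 1) = (1/6)(5/5)(0/4) = 0; P(data | r = 2) = (2/6)(4/5)(1/4) = 1/15; P(data | r = 4) = (4/6)(2/5)(3/4) = 1/5; P(data | r = 5) = (5/6)(1/5)(4/4) = 1/6.
Multiplying each by its prior: 1/4 · 0 = 0, 1/4 · 1/15 = 1/60, 1/4 · 1/5 = 1/20, 1/4 · 1/6 = 1/24; summing to 13/120.
So P(r = 4 | data) = (1/20) / (13/120) = 6/13.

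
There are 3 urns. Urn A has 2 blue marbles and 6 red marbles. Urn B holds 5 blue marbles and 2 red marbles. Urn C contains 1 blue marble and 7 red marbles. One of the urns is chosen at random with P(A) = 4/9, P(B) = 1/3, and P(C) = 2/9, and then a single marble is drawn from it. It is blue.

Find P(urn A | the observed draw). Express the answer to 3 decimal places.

0.295

The likelihood of this draw under each hypothesis: P(data | urn A) = (2/8) = 1/4; P(data | urn B) = (5/7) = 5/7; P(data | urn C) = (1/8) = 1/8.
Weighting by the prior gives 4/9 · 1/4 = 1/9, 1/3 · 5/7 = 5/21, 2/9 · 1/8 = 1/36; summing to 95/252.
Hence P(urn A | data) = (1/9) / (95/252) = 28/95.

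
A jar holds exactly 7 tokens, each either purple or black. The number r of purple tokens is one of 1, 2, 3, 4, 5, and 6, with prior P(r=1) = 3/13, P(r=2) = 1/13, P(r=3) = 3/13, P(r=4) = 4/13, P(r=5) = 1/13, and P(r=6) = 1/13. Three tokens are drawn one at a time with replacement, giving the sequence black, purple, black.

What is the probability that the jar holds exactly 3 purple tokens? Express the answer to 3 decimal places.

0.305

Compute the likelihood of the observed sequence for each case: P(data | r = 1) = (6/7)(1/7)(6/7) = 0.10496; P(data | r = 2) = (5/7)(2/7)(5/7) = 0.14577; P(data | r = 3) = (4/7)(3/7)(4/7) = 0.13994; P(data | r = 4) = (3/7)(4/7)(3/7) = 0.10496; P(data | r = 5) = (2/7)(5/7)(2/7) = 0.058309; P(data | r = 6) = (1/7)(6/7)(1/7) = 0.017493.
The prior-weighted likelihoods are 3/13 · 0.10496 = 0.024221, 1/13 · 0.14577 = 0.011213, 3/13 · 0.13994 = 0.032294, 4/13 · 0.10496 = 0.032294, 1/13 · 0.058309 = 0.0044853, 1/13 · 0.017493 = 0.0013456; summing to 0.10585.
Therefore the posterior P(r = 3 | data) = (0.032294) / (0.10585) = 0.30508.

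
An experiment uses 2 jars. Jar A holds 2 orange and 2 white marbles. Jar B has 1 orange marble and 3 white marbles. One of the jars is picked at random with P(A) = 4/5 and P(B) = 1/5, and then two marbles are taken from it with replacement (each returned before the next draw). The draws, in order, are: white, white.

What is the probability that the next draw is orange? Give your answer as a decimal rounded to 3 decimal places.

0.410

For each hypothesis, P(data | H) works out to: P(data | jar A) = (2/4)(2/4) = 1/4; P(data | jar B) = (3/4)(3/4) = 9/16.
Weighting by the prior gives 4/5 · 1/4 = 1/5, 1/5 · 9/16 = 9/80; these sum to 5/16.
Dividing through by the total gives posterior P(jar A | data) = 16/25, P(jar B | data) = 9/25.
Averaging over the posterior, P(orange next | data) = (1/2)(16/25) + (1/4)(9/25) = 41/100.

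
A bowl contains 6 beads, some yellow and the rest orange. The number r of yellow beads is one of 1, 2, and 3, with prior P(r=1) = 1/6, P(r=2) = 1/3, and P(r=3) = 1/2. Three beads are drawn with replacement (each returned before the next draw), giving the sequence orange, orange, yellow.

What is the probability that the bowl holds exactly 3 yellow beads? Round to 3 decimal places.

0.476

The likelihood of the observed sequence under each hypothesis: P(data | r = 1) = (5/6)(5/6)(1/6) = 0.11574; P(data | r = 2) = (4/6)(4/6)(2/6) = 0.14815; P(data | r = 3) = (3/6)(3/6)(3/6) = 0.125.
Multiplying each by its prior: 1/6 · 0.11574 = 0.01929, 1/3 · 0.14815 = 0.049383, 1/2 · 0.125 = 0.0625; with total 0.13117.
Hence P(r = 3 | data) = (0.0625) / (0.13117) = 0.47647.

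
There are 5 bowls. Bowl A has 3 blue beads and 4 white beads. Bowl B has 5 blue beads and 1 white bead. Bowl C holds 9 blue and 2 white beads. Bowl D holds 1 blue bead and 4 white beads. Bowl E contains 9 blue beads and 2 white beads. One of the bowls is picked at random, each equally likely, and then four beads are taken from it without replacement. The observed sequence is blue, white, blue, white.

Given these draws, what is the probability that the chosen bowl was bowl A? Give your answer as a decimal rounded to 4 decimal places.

The likelihood of the observed sequence under each hypothesis: P(data | bowl A) = (3/7)(4/6)(2/5)(3/4) = 0.085714; P(data | bowl B) = (5/6)(1/5)(4/4)(0/3) = 0; P(data | bowl C) = (9/11)(2/10)(8/9)(1/8) = 0.018182; P(data | bowl D) = (1/5)(4/4)(0/3) = 0; P(data | bowl E) = (9/11)(2/10)(8/9)(1/8) = 0.018182.
Multiplying each by its prior: 1/5 · 0.085714 = 0.017143, 1/5 · 0 = 0, 1/5 · 0.018182 = 0.0036364, 1/5 · 0 = 0, 1/5 · 0.018182 = 0.0036364; summing to 0.024416.
So P(bowl A | data) = (0.017143) / (0.024416) = 0.70213.

0.7021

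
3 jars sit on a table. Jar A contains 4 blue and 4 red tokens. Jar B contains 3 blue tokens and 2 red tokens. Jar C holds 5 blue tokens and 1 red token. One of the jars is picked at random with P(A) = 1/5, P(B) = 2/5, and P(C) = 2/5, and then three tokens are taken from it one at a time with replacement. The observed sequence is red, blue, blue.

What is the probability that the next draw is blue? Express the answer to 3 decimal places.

0.664

Compute the likelihood of the observed sequence for each case: P(data | jar A) = (4/8)(4/8)(4/8) = 0.125; P(data | jar B) = (2/5)(3/5)(3/5) = 0.144; P(data | jar C) = (1/6)(5/6)(5/6) = 0.11574.
Multiplying each by its prior: 1/5 · 0.125 = 0.025, 2/5 · 0.144 = 0.0576, 2/5 · 0.11574 = 0.046296; these sum to 0.1289.
Normalising, the posterior is P(jar A | data) = 0.19395, P(jar B | data) = 0.44687, P(jar C | data) = 0.35917.
So P(blue next | data) = Σ P(blue next | H) P(H | data) = (1/2)(0.19395) + (3/5)(0.44687) + (5/6)(0.35917) = 0.66441.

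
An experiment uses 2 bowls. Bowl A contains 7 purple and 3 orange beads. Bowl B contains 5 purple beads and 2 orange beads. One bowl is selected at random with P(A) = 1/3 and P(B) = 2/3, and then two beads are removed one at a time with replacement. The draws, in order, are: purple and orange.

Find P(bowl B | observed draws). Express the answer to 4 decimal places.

0.6603

For each hypothesis, P(data | H) works out to: P(data | bowl A) = (7/10)(3/10) = 0.21; P(data | bowl B) = (5/7)(2/7) = 0.20408.
Weighting by the prior gives 1/3 · 0.21 = 0.07, 2/3 · 0.20408 = 0.13605; with total 0.20605.
By Bayes' rule, P(bowl B | data) = (0.13605) / (0.20605) = 0.66028.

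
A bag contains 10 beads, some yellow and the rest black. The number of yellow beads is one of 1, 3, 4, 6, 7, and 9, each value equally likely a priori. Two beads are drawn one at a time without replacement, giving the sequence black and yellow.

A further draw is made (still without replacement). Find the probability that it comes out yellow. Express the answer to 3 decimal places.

The likelihood of the observed sequence under each hypothesis: P(data | r = 1) = (9/10)(1/9) = 1/10; P(data | r = 3) = (7/10)(3/9) = 7/30; P(data | r = 4) = (6/10)(4/9) = 4/15; P(data | r = 6) = (4/10)(6/9) = 4/15; P(data | r = 7) = (3/10)(7/9) = 7/30; P(data | r = 9) = (1/10)(9/9) = 1/10.
Weighting by the prior gives 1/6 · 1/10 = 1/60, 1/6 · 7/30 = 7/180, 1/6 · 4/15 = 2/45, 1/6 · 4/15 = 2/45, 1/6 · 7/30 = 7/180, 1/6 · 1/10 = 1/60; these sum to 1/5.
The posterior is then P(r = 1 | data) = 1/12, P(r = 3 | data) = 7/36, P(r = 4 | data) = 2/9, P(r = 6 | data) = 2/9, P(r = 7 | data) = 7/36, P(r = 9 | data) = 1/12.
The predictive probability is P(yellow next | data) = (0)(1/12) + (1/4)(7/36) + (3/8)(2/9) + (5/8)(2/9) + (3/4)(7/36) + (1)(1/12) = 1/2.

0.500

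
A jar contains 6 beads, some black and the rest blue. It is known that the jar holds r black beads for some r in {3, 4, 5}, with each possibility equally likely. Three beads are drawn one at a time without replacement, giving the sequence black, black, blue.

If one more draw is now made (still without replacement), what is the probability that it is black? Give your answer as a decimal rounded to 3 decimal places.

For each hypothesis, P(data | H) works out to: P(data | r = 3) = (3/6)(2/5)(3/4) = 3/20; P(data | r = 4) = (4/6)(3/5)(2/4) = 1/5; P(data | r = 5) = (5/6)(4/5)(1/4) = 1/6.
Weighting by the prior gives 1/3 · 3/20 = 1/20, 1/3 · 1/5 = 1/15, 1/3 · 1/6 = 1/18; summing to 31/180.
Normalising, the posterior is P(r = 3 | data) = 9/31, P(r = 4 | data) = 12/31, P(r = 5 | data) = 10/31.
So P(black next | data) = Σ P(black next | H) P(H | data) = (1/3)(9/31) + (2/3)(12/31) + (1)(10/31) = 21/31.

0.677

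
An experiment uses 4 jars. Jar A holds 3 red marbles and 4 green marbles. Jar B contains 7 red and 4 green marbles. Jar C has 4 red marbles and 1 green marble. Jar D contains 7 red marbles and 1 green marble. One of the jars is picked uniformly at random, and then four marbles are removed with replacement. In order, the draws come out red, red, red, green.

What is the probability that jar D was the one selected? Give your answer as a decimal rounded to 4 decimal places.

0.2578

Under each hypothesis, the probability of the observed sequence is: P(data | jar A) = (3/7)(3/7)(3/7)(4/7) = 0.044981; P(data | jar B) = (7/11)(7/11)(7/11)(4/11) = 0.093709; P(data | jar C) = (4/5)(4/5)(4/5)(1/5) = 0.1024; P(data | jar D) = (7/8)(7/8)(7/8)(1/8) = 0.08374.
Multiplying each by its prior: 1/4 · 0.044981 = 0.011245, 1/4 · 0.093709 = 0.023427, 1/4 · 0.1024 = 0.0256, 1/4 · 0.08374 = 0.020935; summing to 0.081208.
So P(jar D | data) = (0.020935) / (0.081208) = 0.2578.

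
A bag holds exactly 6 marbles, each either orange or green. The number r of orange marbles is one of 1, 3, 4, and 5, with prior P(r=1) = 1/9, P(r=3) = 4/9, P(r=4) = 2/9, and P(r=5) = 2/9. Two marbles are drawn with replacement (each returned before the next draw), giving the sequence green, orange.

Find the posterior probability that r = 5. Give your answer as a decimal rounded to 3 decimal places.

Under each hypothesis, the probability of the observed sequence is: P(data | r = 1) = (5/6)(1/6) = 5/36; P(data | r = 3) = (3/6)(3/6) = 1/4; P(data | r = 4) = (2/6)(4/6) = 2/9; P(data | r = 5) = (1/6)(5/6) = 5/36.
Multiplying each by its prior: 1/9 · 5/36 = 5/324, 4/9 · 1/4 = 1/9, 2/9 · 2/9 = 4/81, 2/9 · 5/36 = 5/162; summing to 67/324.
So P(r = 5 | data) = (5/162) / (67/324) = 10/67.

0.149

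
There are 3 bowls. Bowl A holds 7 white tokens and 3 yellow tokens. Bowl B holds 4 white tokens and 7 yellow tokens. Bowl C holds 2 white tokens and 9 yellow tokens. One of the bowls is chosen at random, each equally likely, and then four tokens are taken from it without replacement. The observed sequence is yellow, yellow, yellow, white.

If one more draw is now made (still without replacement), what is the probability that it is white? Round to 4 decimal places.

Compute the likelihood of the observed sequence for each case: P(data | bowl A) = (3/10)(2/9)(1/8)(7/7) = 1/120; P(data | bowl B) = (7/11)(6/10)(5/9)(4/8) = 7/66; P(data | bowl C) = (9/11)(8/10)(7/9)(2/8) = 7/55.
Weighting by the prior gives 1/3 · 1/120 = 1/360, 1/3 · 7/66 = 7/198, 1/3 · 7/55 = 7/165; these sum to 29/360.
The posterior is then P(bowl A | data) = 1/29, P(bowl B | data) = 140/319, P(bowl C | data) = 168/319.
The predictive probability is P(white next | data) = (1)(1/29) + (3/7)(140/319) + (1/7)(168/319) = 95/319.

0.2978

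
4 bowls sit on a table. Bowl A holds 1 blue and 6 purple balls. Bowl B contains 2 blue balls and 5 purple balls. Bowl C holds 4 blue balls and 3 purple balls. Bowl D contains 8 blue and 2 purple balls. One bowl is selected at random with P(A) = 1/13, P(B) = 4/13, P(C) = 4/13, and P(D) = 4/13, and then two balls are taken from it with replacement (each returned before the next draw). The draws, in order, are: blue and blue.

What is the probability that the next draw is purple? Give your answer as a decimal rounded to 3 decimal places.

0.314

The likelihood of the observed sequence under each hypothesis: P(data | bowl A) = (1/7)(1/7) = 0.020408; P(data | bowl B) = (2/7)(2/7) = 0.081633; P(data | bowl C) = (4/7)(4/7) = 0.32653; P(data | bowl D) = (8/10)(8/10) = 0.64.
The prior-weighted likelihoods are 1/13 · 0.020408 = 0.0015699, 4/13 · 0.081633 = 0.025118, 4/13 · 0.32653 = 0.10047, 4/13 · 0.64 = 0.19692; these sum to 0.32408.
The posterior is then P(bowl A | data) = 0.004844, P(bowl B | data) = 0.077504, P(bowl C | data) = 0.31002, P(bowl D | data) = 0.60763.
So P(purple next | data) = Σ P(purple next | H) P(H | data) = (6/7)(0.004844) + (5/7)(0.077504) + (3/7)(0.31002) + (1/5)(0.60763) = 0.3139.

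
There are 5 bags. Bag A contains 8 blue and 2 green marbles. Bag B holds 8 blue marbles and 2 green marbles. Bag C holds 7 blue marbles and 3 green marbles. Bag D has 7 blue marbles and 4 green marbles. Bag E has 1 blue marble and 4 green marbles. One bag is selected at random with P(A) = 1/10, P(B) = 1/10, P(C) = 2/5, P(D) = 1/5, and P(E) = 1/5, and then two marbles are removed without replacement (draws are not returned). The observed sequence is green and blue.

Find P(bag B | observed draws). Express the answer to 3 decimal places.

For each hypothesis, P(data | H) works out to: P(data | bag A) = (2/10)(8/9) = 0.17778; P(data | bag B) = (2/10)(8/9) = 0.17778; P(data | bag C) = (3/10)(7/9) = 0.23333; P(data | bag D) = (4/11)(7/10) = 0.25455; P(data | bag E) = (4/5)(1/4) = 0.2.
Multiplying each by its prior: 1/10 · 0.17778 = 0.017778, 1/10 · 0.17778 = 0.017778, 2/5 · 0.23333 = 0.093333, 1/5 · 0.25455 = 0.050909, 1/5 · 0.2 = 0.04; summing to 0.2198.
Therefore the posterior P(bag B | data) = (0.017778) / (0.2198) = 0.080882.

0.081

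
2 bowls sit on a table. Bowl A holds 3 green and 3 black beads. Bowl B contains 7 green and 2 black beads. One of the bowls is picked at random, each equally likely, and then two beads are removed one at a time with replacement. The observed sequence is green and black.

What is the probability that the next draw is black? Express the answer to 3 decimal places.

0.386

For each hypothesis, P(data | H) works out to: P(data | bowl A) = (3/6)(3/6) = 1/4; P(data | bowl B) = (7/9)(2/9) = 14/81.
Weighting by the prior gives 1/2 · 1/4 = 1/8, 1/2 · 14/81 = 7/81; with total 137/648.
The posterior is then P(bowl A | data) = 0.59124, P(bowl B | data) = 0.40876.
Averaging over the posterior, P(black next | data) = (1/2)(0.59124) + (2/9)(0.40876) = 0.38646.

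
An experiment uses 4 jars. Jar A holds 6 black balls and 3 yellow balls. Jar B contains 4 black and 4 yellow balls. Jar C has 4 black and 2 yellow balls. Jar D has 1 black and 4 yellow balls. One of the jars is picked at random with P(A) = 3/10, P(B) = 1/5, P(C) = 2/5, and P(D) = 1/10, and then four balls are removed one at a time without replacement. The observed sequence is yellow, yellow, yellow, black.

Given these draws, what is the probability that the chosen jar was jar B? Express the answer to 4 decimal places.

Under each hypothesis, the probability of the observed sequence is: P(data | jar A) = (3/9)(2/8)(1/7)(6/6) = 1/84; P(data | jar B) = (4/8)(3/7)(2/6)(4/5) = 2/35; P(data | jar C) = (2/6)(1/5)(0/4) = 0; P(data | jar D) = (4/5)(3/4)(2/3)(1/2) = 1/5.
The prior-weighted likelihoods are 3/10 · 1/84 = 1/280, 1/5 · 2/35 = 2/175, 2/5 · 0 = 0, 1/10 · 1/5 = 1/50; these sum to 7/200.
Therefore the posterior P(jar B | data) = (2/175) / (7/200) = 16/49.

0.3265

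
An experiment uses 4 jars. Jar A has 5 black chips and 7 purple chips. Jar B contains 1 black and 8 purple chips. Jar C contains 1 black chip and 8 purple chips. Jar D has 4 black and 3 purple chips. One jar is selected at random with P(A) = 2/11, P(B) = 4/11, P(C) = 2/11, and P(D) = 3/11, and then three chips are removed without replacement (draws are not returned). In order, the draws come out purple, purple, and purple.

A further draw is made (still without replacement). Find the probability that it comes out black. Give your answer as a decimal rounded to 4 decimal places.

0.2110

Compute the likelihood of the observed sequence for each case: P(data | jar A) = (7/12)(6/11)(5/10) = 0.15909; P(data | jar B) = (8/9)(7/8)(6/7) = 0.66667; P(data | jar C) = (8/9)(7/8)(6/7) = 0.66667; P(data | jar D) = (3/7)(2/6)(1/5) = 0.028571.
The prior-weighted likelihoods are 2/11 · 0.15909 = 0.028926, 4/11 · 0.66667 = 0.24242, 2/11 · 0.66667 = 0.12121, 3/11 · 0.028571 = 0.0077922; with total 0.40035.
The posterior is then P(jar A | data) = 0.07225, P(jar B | data) = 0.60552, P(jar C | data) = 0.30276, P(jar D | data) = 0.019463.
So P(black next | data) = Σ P(black next | H) P(H | data) = (5/9)(0.07225) + (1/6)(0.60552) + (1/6)(0.30276) + (1)(0.019463) = 0.21098.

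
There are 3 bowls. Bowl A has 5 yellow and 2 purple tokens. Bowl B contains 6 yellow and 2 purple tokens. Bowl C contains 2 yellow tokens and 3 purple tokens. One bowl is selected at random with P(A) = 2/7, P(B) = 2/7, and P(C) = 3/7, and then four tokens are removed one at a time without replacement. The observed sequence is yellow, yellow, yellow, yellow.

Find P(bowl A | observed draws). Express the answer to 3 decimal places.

0.400

For each hypothesis, P(data | H) works out to: P(data | bowl A) = (5/7)(4/6)(3/5)(2/4) = 1/7; P(data | bowl B) = (6/8)(5/7)(4/6)(3/5) = 3/14; P(data | bowl C) = (2/5)(1/4)(0/3) = 0.
The prior-weighted likelihoods are 2/7 · 1/7 = 2/49, 2/7 · 3/14 = 3/49, 3/7 · 0 = 0; these sum to 5/49.
Hence P(bowl A | data) = (2/49) / (5/49) = 2/5.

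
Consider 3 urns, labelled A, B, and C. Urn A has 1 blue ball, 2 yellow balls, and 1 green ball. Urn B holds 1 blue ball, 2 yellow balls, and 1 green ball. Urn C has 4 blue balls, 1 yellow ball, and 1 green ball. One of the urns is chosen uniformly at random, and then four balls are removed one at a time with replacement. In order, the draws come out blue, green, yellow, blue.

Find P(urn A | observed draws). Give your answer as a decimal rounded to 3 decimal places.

0.279

Compute the likelihood of the observed sequence for each case: P(data | urn A) = (1/4)(1/4)(2/4)(1/4) = 0.0078125; P(data | urn B) = (1/4)(1/4)(2/4)(1/4) = 0.0078125; P(data | urn C) = (4/6)(1/6)(1/6)(4/6) = 0.012346.
Multiplying each by its prior: 1/3 · 0.0078125 = 0.0026042, 1/3 · 0.0078125 = 0.0026042, 1/3 · 0.012346 = 0.0041152; these sum to 0.0093236.
Hence P(urn A | data) = (0.0026042) / (0.0093236) = 0.27931.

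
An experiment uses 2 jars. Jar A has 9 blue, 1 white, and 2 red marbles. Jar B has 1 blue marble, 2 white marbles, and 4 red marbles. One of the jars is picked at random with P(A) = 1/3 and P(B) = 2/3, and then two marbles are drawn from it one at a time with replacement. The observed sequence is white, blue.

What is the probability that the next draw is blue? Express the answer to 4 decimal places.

Compute the likelihood of the observed sequence for each case: P(data | jar A) = (1/12)(9/12) = 0.0625; P(data | jar B) = (2/7)(1/7) = 0.040816.
Multiplying each by its prior: 1/3 · 0.0625 = 0.020833, 2/3 · 0.040816 = 0.027211; summing to 0.048044.
Normalising, the posterior is P(jar A | data) = 0.43363, P(jar B | data) = 0.56637.
Averaging over the posterior, P(blue next | data) = (3/4)(0.43363) + (1/7)(0.56637) = 0.40613.

0.4061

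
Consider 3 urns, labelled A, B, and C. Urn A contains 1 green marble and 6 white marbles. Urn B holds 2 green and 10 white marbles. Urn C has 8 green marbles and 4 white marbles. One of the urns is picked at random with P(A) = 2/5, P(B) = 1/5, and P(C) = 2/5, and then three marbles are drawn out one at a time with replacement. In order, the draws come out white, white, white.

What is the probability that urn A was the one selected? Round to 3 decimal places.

0.659

Under each hypothesis, the probability of the observed sequence is: P(data | urn A) = (6/7)(6/7)(6/7) = 0.62974; P(data | urn B) = (10/12)(10/12)(10/12) = 0.5787; P(data | urn C) = (4/12)(4/12)(4/12) = 0.037037.
The prior-weighted likelihoods are 2/5 · 0.62974 = 0.2519, 1/5 · 0.5787 = 0.11574, 2/5 · 0.037037 = 0.014815; these sum to 0.38245.
Hence P(urn A | data) = (0.2519) / (0.38245) = 0.65863.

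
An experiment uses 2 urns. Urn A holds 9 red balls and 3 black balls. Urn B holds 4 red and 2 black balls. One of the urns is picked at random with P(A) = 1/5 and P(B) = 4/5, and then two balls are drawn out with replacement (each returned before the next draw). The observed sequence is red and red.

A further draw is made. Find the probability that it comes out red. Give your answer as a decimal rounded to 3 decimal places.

Under each hypothesis, the probability of the observed sequence is: P(data | urn A) = (9/12)(9/12) = 9/16; P(data | urn B) = (4/6)(4/6) = 4/9.
Weighting by the prior gives 1/5 · 9/16 = 9/80, 4/5 · 4/9 = 16/45; with total 337/720.
The posterior is then P(urn A | data) = 0.24036, P(urn B | data) = 0.75964.
The predictive probability is P(red next | data) = (3/4)(0.24036) + (2/3)(0.75964) = 0.6867.

0.687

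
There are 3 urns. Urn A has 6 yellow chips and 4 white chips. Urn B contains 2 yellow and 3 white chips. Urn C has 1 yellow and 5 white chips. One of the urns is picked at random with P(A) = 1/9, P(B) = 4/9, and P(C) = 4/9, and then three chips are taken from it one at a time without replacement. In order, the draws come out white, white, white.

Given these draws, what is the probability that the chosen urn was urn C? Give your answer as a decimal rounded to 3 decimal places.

Under each hypothesis, the probability of the observed sequence is: P(data | urn A) = (4/10)(3/9)(2/8) = 1/30; P(data | urn B) = (3/5)(2/4)(1/3) = 1/10; P(data | urn C) = (5/6)(4/5)(3/4) = 1/2.
The prior-weighted likelihoods are 1/9 · 1/30 = 1/270, 4/9 · 1/10 = 2/45, 4/9 · 1/2 = 2/9; these sum to 73/270.
By Bayes' rule, P(urn C | data) = (2/9) / (73/270) = 60/73.

0.822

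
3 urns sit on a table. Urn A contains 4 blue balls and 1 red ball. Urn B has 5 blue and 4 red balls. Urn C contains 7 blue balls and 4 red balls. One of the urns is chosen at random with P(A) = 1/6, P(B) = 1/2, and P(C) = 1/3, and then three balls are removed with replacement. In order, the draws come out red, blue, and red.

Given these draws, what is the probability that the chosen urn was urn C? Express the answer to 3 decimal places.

The likelihood of the observed sequence under each hypothesis: P(data | urn A) = (1/5)(4/5)(1/5) = 0.032; P(data | urn B) = (4/9)(5/9)(4/9) = 0.10974; P(data | urn C) = (4/11)(7/11)(4/11) = 0.084147.
The prior-weighted likelihoods are 1/6 · 0.032 = 0.0053333, 1/2 · 0.10974 = 0.05487, 1/3 · 0.084147 = 0.028049; these sum to 0.088252.
So P(urn C | data) = (0.028049) / (0.088252) = 0.31783.

0.318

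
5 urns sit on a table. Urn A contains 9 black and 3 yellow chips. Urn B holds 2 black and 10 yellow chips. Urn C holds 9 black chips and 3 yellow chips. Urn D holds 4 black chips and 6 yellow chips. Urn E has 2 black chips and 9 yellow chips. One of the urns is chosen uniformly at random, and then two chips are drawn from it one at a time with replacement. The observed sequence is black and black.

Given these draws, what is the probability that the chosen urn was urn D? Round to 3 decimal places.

Compute the likelihood of the observed sequence for each case: P(data | urn A) = (9/12)(9/12) = 0.5625; P(data | urn B) = (2/12)(2/12) = 0.027778; P(data | urn C) = (9/12)(9/12) = 0.5625; P(data | urn D) = (4/10)(4/10) = 0.16; P(data | urn E) = (2/11)(2/11) = 0.033058.
The prior-weighted likelihoods are 1/5 · 0.5625 = 0.1125, 1/5 · 0.027778 = 0.0055556, 1/5 · 0.5625 = 0.1125, 1/5 · 0.16 = 0.032, 1/5 · 0.033058 = 0.0066116; these sum to 0.26917.
By Bayes' rule, P(urn D | data) = (0.032) / (0.26917) = 0.11889.

0.119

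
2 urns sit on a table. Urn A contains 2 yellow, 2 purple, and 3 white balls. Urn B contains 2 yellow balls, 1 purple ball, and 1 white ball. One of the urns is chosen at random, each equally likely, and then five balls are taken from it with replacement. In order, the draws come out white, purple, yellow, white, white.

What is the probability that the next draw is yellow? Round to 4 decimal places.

0.3357

The likelihood of the observed sequence under each hypothesis: P(data | urn A) = (3/7)(2/7)(2/7)(3/7)(3/7) = 0.0064259; P(data | urn B) = (1/4)(1/4)(2/4)(1/4)(1/4) = 0.0019531.
Multiplying each by its prior: 1/2 · 0.0064259 = 0.0032129, 1/2 · 0.0019531 = 0.00097656; summing to 0.0041895.
Normalising, the posterior is P(urn A | data) = 0.7669, P(urn B | data) = 0.2331.
So P(yellow next | data) = Σ P(yellow next | H) P(H | data) = (2/7)(0.7669) + (1/2)(0.2331) = 0.33566.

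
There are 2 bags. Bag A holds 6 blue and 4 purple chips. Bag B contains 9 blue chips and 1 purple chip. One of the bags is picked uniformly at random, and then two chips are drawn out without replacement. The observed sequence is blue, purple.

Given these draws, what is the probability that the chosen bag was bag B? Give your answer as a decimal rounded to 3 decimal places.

The likelihood of the observed sequence under each hypothesis: P(data | bag A) = (6/10)(4/9) = 4/15; P(data | bag B) = (9/10)(1/9) = 1/10.
Weighting by the prior gives 1/2 · 4/15 = 2/15, 1/2 · 1/10 = 1/20; with total 11/60.
So P(bag B | data) = (1/20) / (11/60) = 3/11.

0.273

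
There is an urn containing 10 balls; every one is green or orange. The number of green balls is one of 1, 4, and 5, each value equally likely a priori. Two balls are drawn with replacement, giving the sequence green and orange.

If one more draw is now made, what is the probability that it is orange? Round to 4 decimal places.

Compute the likelihood of the observed sequence for each case: P(data | r = 1) = (1/10)(9/10) = 9/100; P(data | r = 4) = (4/10)(6/10) = 6/25; P(data | r = 5) = (5/10)(5/10) = 1/4.
The prior-weighted likelihoods are 1/3 · 9/100 = 3/100, 1/3 · 6/25 = 2/25, 1/3 · 1/4 = 1/12; with total 29/150.
The posterior is then P(r = 1 | data) = 9/58, P(r = 4 | data) = 12/29, P(r = 5 | data) = 25/58.
Averaging over the posterior, P(orange next | data) = (9/10)(9/58) + (3/5)(12/29) + (1/2)(25/58) = 35/58.

0.6034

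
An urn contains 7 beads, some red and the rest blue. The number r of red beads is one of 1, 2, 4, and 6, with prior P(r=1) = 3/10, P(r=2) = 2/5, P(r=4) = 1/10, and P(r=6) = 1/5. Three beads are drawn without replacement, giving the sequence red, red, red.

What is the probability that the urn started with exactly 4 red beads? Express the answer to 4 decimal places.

For each hypothesis, P(data | H) works out to: P(data | r = 1) = (1/7)(0/6) = 0; P(data | r = 2) = (2/7)(1/6)(0/5) = 0; P(data | r = 4) = (4/7)(3/6)(2/5) = 4/35; P(data | r = 6) = (6/7)(5/6)(4/5) = 4/7.
Weighting by the prior gives 3/10 · 0 = 0, 2/5 · 0 = 0, 1/10 · 4/35 = 2/175, 1/5 · 4/7 = 4/35; these sum to 22/175.
Hence P(r = 4 | data) = (2/175) / (22/175) = 1/11.

0.0909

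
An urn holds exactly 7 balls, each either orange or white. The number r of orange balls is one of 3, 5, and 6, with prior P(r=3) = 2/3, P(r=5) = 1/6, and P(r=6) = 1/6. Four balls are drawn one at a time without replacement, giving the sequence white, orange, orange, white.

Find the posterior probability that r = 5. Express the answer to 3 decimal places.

0.122

The likelihood of the observed sequence under each hypothesis: P(data | r = 3) = (4/7)(3/6)(2/5)(3/4) = 3/35; P(data | r = 5) = (2/7)(5/6)(4/5)(1/4) = 1/21; P(data | r = 6) = (1/7)(6/6)(5/5)(0/4) = 0.
Multiplying each by its prior: 2/3 · 3/35 = 2/35, 1/6 · 1/21 = 1/126, 1/6 · 0 = 0; with total 41/630.
So P(r = 5 | data) = (1/126) / (41/630) = 5/41.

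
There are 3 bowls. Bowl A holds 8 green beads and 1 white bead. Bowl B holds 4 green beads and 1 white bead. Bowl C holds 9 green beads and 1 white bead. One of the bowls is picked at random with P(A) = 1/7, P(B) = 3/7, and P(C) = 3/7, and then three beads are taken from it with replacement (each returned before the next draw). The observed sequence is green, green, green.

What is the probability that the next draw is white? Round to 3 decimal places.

0.136

Under each hypothesis, the probability of the observed sequence is: P(data | bowl A) = (8/9)(8/9)(8/9) = 0.70233; P(data | bowl B) = (4/5)(4/5)(4/5) = 0.512; P(data | bowl C) = (9/10)(9/10)(9/10) = 0.729.
The prior-weighted likelihoods are 1/7 · 0.70233 = 0.10033, 3/7 · 0.512 = 0.21943, 3/7 · 0.729 = 0.31243; summing to 0.63219.
Dividing through by the total gives posterior P(bowl A | data) = 0.15871, P(bowl B | data) = 0.34709, P(bowl C | data) = 0.4942.
So P(white next | data) = Σ P(white next | H) P(H | data) = (1/9)(0.15871) + (1/5)(0.34709) + (1/10)(0.4942) = 0.13647.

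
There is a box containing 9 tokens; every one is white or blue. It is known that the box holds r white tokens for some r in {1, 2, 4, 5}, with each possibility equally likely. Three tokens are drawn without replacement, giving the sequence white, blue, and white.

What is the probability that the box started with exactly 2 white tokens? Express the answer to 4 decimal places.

For each hypothesis, P(data | H) works out to: P(data | r = 1) = (1/9)(8/8)(0/7) = 0; P(data | r = 2) = (2/9)(7/8)(1/7) = 1/36; P(data | r = 4) = (4/9)(5/8)(3/7) = 5/42; P(data | r = 5) = (5/9)(4/8)(4/7) = 10/63.
Multiplying each by its prior: 1/4 · 0 = 0, 1/4 · 1/36 = 1/144, 1/4 · 5/42 = 5/168, 1/4 · 10/63 = 5/126; summing to 11/144.
So P(r = 2 | data) = (1/144) / (11/144) = 1/11.

0.0909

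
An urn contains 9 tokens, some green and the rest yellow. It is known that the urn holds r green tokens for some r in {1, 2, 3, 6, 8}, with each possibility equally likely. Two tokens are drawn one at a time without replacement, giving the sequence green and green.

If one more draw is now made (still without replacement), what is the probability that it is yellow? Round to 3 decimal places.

0.298

Under each hypothesis, the probability of the observed sequence is: P(data | r = 1) = (1/9)(0/8) = 0; P(data | r = 2) = (2/9)(1/8) = 1/36; P(data | r = 3) = (3/9)(2/8) = 1/12; P(data | r = 6) = (6/9)(5/8) = 5/12; P(data | r = 8) = (8/9)(7/8) = 7/9.
The prior-weighted likelihoods are 1/5 · 0 = 0, 1/5 · 1/36 = 1/180, 1/5 · 1/12 = 1/60, 1/5 · 5/12 = 1/12, 1/5 · 7/9 = 7/45; summing to 47/180.
Dividing through by the total gives posterior P(r = 1 | data) = 0, P(r = 2 | data) = 1/47, P(r = 3 | data) = 3/47, P(r = 6 | data) = 15/47, P(r = 8 | data) = 28/47.
Averaging over the posterior, P(yellow next | data) = (1)(1/47) + (6/7)(3/47) + (3/7)(15/47) + (1/7)(28/47) = 14/47.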